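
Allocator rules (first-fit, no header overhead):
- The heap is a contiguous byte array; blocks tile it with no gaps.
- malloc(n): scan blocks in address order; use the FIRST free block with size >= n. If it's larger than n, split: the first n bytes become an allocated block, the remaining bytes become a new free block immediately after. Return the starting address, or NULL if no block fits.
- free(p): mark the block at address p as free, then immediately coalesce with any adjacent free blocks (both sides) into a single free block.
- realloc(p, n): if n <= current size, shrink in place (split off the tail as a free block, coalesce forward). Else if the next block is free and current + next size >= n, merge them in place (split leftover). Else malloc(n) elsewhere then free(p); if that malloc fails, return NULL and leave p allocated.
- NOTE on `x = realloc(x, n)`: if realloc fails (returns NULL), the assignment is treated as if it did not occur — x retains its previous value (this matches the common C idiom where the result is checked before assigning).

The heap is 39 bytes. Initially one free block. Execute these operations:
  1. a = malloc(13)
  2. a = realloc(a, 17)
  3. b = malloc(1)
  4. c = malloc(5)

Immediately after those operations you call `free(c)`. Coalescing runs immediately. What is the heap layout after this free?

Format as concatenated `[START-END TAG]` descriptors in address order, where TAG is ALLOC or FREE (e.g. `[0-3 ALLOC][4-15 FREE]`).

Answer: [0-16 ALLOC][17-17 ALLOC][18-38 FREE]

Derivation:
Op 1: a = malloc(13) -> a = 0; heap: [0-12 ALLOC][13-38 FREE]
Op 2: a = realloc(a, 17) -> a = 0; heap: [0-16 ALLOC][17-38 FREE]
Op 3: b = malloc(1) -> b = 17; heap: [0-16 ALLOC][17-17 ALLOC][18-38 FREE]
Op 4: c = malloc(5) -> c = 18; heap: [0-16 ALLOC][17-17 ALLOC][18-22 ALLOC][23-38 FREE]
free(c): c = 18 -> block [18-22 ALLOC]; mark free, coalesce with adjacent free neighbors -> [0-16 ALLOC][17-17 ALLOC][18-38 FREE]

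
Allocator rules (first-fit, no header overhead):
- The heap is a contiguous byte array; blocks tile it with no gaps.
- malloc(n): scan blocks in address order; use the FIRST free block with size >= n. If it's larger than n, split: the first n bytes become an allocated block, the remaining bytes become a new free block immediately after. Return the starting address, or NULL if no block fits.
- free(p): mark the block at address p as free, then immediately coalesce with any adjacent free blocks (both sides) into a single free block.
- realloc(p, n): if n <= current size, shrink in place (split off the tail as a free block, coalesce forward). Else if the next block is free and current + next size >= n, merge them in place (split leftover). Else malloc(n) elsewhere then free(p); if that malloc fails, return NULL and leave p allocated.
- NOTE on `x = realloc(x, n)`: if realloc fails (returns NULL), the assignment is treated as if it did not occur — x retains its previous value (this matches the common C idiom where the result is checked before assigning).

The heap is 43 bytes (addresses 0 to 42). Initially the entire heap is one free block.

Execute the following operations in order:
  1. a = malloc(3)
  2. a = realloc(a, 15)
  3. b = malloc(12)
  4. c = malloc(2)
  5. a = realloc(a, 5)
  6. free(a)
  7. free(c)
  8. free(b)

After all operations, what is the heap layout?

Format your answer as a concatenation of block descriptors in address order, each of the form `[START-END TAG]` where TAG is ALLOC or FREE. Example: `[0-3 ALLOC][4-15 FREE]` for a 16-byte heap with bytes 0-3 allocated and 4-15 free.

Op 1: a = malloc(3) -> a = 0; heap: [0-2 ALLOC][3-42 FREE]
Op 2: a = realloc(a, 15) -> a = 0; heap: [0-14 ALLOC][15-42 FREE]
Op 3: b = malloc(12) -> b = 15; heap: [0-14 ALLOC][15-26 ALLOC][27-42 FREE]
Op 4: c = malloc(2) -> c = 27; heap: [0-14 ALLOC][15-26 ALLOC][27-28 ALLOC][29-42 FREE]
Op 5: a = realloc(a, 5) -> a = 0; heap: [0-4 ALLOC][5-14 FREE][15-26 ALLOC][27-28 ALLOC][29-42 FREE]
Op 6: free(a) -> (freed a); heap: [0-14 FREE][15-26 ALLOC][27-28 ALLOC][29-42 FREE]
Op 7: free(c) -> (freed c); heap: [0-14 FREE][15-26 ALLOC][27-42 FREE]
Op 8: free(b) -> (freed b); heap: [0-42 FREE]

Answer: [0-42 FREE]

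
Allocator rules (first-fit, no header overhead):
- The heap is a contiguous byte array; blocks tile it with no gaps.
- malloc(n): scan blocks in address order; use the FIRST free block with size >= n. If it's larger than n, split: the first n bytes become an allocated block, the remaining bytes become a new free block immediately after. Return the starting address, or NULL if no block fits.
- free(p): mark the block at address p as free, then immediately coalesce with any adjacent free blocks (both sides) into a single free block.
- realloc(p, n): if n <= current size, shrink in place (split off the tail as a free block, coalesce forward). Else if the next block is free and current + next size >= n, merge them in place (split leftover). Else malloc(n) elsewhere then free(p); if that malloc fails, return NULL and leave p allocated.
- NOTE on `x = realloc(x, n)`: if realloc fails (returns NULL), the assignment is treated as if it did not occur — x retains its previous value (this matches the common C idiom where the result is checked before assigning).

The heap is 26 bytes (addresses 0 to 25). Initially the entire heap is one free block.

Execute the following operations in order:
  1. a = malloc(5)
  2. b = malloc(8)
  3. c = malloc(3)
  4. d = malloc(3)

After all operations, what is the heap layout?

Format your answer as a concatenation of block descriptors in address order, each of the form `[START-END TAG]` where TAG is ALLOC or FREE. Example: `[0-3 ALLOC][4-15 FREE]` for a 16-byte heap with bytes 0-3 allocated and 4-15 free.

Op 1: a = malloc(5) -> a = 0; heap: [0-4 ALLOC][5-25 FREE]
Op 2: b = malloc(8) -> b = 5; heap: [0-4 ALLOC][5-12 ALLOC][13-25 FREE]
Op 3: c = malloc(3) -> c = 13; heap: [0-4 ALLOC][5-12 ALLOC][13-15 ALLOC][16-25 FREE]
Op 4: d = malloc(3) -> d = 16; heap: [0-4 ALLOC][5-12 ALLOC][13-15 ALLOC][16-18 ALLOC][19-25 FREE]

Answer: [0-4 ALLOC][5-12 ALLOC][13-15 ALLOC][16-18 ALLOC][19-25 FREE]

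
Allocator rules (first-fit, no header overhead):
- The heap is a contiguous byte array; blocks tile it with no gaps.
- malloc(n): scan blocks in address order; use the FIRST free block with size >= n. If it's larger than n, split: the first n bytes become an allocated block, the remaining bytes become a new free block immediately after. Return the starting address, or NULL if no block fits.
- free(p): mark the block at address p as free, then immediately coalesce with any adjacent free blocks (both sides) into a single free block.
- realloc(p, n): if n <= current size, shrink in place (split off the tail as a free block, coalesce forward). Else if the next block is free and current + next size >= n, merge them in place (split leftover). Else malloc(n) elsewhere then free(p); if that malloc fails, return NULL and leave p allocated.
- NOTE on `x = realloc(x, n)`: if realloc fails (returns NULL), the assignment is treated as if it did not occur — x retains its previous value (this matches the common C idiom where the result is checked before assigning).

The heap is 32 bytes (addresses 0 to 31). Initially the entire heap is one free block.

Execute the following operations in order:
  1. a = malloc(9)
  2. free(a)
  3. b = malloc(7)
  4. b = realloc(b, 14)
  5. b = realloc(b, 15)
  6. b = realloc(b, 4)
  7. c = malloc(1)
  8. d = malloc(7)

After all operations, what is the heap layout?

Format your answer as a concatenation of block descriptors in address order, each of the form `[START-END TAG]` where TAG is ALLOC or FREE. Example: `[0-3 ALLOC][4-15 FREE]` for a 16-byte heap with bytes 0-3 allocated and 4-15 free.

Answer: [0-3 ALLOC][4-4 ALLOC][5-11 ALLOC][12-31 FREE]

Derivation:
Op 1: a = malloc(9) -> a = 0; heap: [0-8 ALLOC][9-31 FREE]
Op 2: free(a) -> (freed a); heap: [0-31 FREE]
Op 3: b = malloc(7) -> b = 0; heap: [0-6 ALLOC][7-31 FREE]
Op 4: b = realloc(b, 14) -> b = 0; heap: [0-13 ALLOC][14-31 FREE]
Op 5: b = realloc(b, 15) -> b = 0; heap: [0-14 ALLOC][15-31 FREE]
Op 6: b = realloc(b, 4) -> b = 0; heap: [0-3 ALLOC][4-31 FREE]
Op 7: c = malloc(1) -> c = 4; heap: [0-3 ALLOC][4-4 ALLOC][5-31 FREE]
Op 8: d = malloc(7) -> d = 5; heap: [0-3 ALLOC][4-4 ALLOC][5-11 ALLOC][12-31 FREE]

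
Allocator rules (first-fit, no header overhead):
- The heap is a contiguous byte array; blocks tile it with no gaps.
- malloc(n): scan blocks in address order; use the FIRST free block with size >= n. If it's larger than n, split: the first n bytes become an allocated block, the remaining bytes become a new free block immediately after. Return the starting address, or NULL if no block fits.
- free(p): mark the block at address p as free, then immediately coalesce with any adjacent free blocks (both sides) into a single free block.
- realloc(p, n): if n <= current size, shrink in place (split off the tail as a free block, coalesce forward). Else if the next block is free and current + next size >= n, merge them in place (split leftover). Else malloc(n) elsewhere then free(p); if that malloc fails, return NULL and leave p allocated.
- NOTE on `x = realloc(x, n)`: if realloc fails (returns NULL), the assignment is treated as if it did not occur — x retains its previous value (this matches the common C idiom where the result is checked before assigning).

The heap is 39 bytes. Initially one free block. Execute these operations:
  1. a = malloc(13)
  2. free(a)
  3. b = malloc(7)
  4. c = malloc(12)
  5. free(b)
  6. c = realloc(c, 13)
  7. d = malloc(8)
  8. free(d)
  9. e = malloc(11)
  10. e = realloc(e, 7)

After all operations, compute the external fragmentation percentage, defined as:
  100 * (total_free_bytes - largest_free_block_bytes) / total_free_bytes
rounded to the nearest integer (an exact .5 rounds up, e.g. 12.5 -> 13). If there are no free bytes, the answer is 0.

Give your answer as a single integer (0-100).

Answer: 37

Derivation:
Op 1: a = malloc(13) -> a = 0; heap: [0-12 ALLOC][13-38 FREE]
Op 2: free(a) -> (freed a); heap: [0-38 FREE]
Op 3: b = malloc(7) -> b = 0; heap: [0-6 ALLOC][7-38 FREE]
Op 4: c = malloc(12) -> c = 7; heap: [0-6 ALLOC][7-18 ALLOC][19-38 FREE]
Op 5: free(b) -> (freed b); heap: [0-6 FREE][7-18 ALLOC][19-38 FREE]
Op 6: c = realloc(c, 13) -> c = 7; heap: [0-6 FREE][7-19 ALLOC][20-38 FREE]
Op 7: d = malloc(8) -> d = 20; heap: [0-6 FREE][7-19 ALLOC][20-27 ALLOC][28-38 FREE]
Op 8: free(d) -> (freed d); heap: [0-6 FREE][7-19 ALLOC][20-38 FREE]
Op 9: e = malloc(11) -> e = 20; heap: [0-6 FREE][7-19 ALLOC][20-30 ALLOC][31-38 FREE]
Op 10: e = realloc(e, 7) -> e = 20; heap: [0-6 FREE][7-19 ALLOC][20-26 ALLOC][27-38 FREE]
Free blocks: [7 12] total_free=19 largest=12 -> 100*(19-12)/19 = 700/19 ≈ 36.842 -> rounds to 37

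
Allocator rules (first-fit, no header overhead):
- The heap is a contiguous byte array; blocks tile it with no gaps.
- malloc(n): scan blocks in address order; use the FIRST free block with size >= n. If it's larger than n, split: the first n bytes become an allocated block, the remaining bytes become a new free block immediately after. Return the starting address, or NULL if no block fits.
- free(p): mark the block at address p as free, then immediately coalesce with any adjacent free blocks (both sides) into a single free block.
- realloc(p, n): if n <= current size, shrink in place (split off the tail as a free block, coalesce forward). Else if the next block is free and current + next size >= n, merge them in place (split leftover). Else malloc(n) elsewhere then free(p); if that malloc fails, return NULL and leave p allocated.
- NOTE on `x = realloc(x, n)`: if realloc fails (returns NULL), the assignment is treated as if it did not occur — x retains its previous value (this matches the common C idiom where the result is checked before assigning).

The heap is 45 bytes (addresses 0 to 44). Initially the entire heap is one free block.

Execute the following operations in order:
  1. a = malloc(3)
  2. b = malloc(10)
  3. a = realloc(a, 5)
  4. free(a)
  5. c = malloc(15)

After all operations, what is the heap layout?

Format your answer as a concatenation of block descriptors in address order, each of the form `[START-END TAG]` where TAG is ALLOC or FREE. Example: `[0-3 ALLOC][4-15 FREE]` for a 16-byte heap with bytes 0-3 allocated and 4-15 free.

Op 1: a = malloc(3) -> a = 0; heap: [0-2 ALLOC][3-44 FREE]
Op 2: b = malloc(10) -> b = 3; heap: [0-2 ALLOC][3-12 ALLOC][13-44 FREE]
Op 3: a = realloc(a, 5) -> a = 13; heap: [0-2 FREE][3-12 ALLOC][13-17 ALLOC][18-44 FREE]
Op 4: free(a) -> (freed a); heap: [0-2 FREE][3-12 ALLOC][13-44 FREE]
Op 5: c = malloc(15) -> c = 13; heap: [0-2 FREE][3-12 ALLOC][13-27 ALLOC][28-44 FREE]

Answer: [0-2 FREE][3-12 ALLOC][13-27 ALLOC][28-44 FREE]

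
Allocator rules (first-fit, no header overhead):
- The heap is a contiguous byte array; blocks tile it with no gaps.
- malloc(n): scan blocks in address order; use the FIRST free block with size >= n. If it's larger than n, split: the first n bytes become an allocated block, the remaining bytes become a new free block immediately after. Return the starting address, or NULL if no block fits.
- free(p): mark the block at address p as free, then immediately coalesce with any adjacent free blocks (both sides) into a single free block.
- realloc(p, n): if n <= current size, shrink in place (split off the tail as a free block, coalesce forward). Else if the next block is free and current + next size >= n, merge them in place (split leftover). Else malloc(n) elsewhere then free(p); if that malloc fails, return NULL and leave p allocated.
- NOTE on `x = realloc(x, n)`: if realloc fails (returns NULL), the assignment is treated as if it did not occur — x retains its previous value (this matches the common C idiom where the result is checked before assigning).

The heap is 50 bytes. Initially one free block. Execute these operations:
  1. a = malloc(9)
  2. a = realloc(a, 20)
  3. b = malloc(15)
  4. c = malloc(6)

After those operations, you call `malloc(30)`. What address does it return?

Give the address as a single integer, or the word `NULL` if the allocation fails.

Answer: NULL

Derivation:
Op 1: a = malloc(9) -> a = 0; heap: [0-8 ALLOC][9-49 FREE]
Op 2: a = realloc(a, 20) -> a = 0; heap: [0-19 ALLOC][20-49 FREE]
Op 3: b = malloc(15) -> b = 20; heap: [0-19 ALLOC][20-34 ALLOC][35-49 FREE]
Op 4: c = malloc(6) -> c = 35; heap: [0-19 ALLOC][20-34 ALLOC][35-40 ALLOC][41-49 FREE]
malloc(30): first-fit scan over [0-19 ALLOC][20-34 ALLOC][35-40 ALLOC][41-49 FREE] -> NULL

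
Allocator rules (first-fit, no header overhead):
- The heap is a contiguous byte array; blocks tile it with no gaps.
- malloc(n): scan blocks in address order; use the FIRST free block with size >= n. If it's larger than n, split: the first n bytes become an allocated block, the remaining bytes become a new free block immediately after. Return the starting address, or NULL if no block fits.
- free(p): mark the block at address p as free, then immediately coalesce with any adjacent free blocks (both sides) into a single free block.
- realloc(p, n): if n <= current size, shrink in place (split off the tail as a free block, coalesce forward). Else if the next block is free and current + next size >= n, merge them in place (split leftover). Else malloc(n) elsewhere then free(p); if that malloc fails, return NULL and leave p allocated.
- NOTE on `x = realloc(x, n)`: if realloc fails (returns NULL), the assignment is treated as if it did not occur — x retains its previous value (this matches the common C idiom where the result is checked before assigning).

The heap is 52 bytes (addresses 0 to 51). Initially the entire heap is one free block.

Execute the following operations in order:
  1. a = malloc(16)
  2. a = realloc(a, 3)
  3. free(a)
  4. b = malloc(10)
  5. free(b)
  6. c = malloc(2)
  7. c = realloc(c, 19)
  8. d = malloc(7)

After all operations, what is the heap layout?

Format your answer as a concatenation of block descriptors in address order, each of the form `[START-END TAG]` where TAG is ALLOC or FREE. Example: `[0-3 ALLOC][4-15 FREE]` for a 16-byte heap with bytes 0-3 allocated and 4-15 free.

Op 1: a = malloc(16) -> a = 0; heap: [0-15 ALLOC][16-51 FREE]
Op 2: a = realloc(a, 3) -> a = 0; heap: [0-2 ALLOC][3-51 FREE]
Op 3: free(a) -> (freed a); heap: [0-51 FREE]
Op 4: b = malloc(10) -> b = 0; heap: [0-9 ALLOC][10-51 FREE]
Op 5: free(b) -> (freed b); heap: [0-51 FREE]
Op 6: c = malloc(2) -> c = 0; heap: [0-1 ALLOC][2-51 FREE]
Op 7: c = realloc(c, 19) -> c = 0; heap: [0-18 ALLOC][19-51 FREE]
Op 8: d = malloc(7) -> d = 19; heap: [0-18 ALLOC][19-25 ALLOC][26-51 FREE]

Answer: [0-18 ALLOC][19-25 ALLOC][26-51 FREE]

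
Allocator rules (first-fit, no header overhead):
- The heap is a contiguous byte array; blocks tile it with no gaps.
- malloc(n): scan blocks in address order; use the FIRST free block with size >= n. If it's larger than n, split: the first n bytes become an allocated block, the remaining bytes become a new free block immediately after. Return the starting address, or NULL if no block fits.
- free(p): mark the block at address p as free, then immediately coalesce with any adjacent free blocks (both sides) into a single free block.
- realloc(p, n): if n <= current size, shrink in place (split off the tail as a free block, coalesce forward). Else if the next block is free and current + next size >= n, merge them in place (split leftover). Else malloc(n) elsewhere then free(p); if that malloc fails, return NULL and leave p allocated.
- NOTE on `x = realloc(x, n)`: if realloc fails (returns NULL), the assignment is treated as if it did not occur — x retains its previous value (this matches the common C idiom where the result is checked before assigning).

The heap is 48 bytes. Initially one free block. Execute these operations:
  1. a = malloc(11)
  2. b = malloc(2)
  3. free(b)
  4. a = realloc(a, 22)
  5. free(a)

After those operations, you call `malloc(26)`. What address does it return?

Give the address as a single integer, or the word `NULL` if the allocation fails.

Op 1: a = malloc(11) -> a = 0; heap: [0-10 ALLOC][11-47 FREE]
Op 2: b = malloc(2) -> b = 11; heap: [0-10 ALLOC][11-12 ALLOC][13-47 FREE]
Op 3: free(b) -> (freed b); heap: [0-10 ALLOC][11-47 FREE]
Op 4: a = realloc(a, 22) -> a = 0; heap: [0-21 ALLOC][22-47 FREE]
Op 5: free(a) -> (freed a); heap: [0-47 FREE]
malloc(26): first-fit scan over [0-47 FREE] -> 0

Answer: 0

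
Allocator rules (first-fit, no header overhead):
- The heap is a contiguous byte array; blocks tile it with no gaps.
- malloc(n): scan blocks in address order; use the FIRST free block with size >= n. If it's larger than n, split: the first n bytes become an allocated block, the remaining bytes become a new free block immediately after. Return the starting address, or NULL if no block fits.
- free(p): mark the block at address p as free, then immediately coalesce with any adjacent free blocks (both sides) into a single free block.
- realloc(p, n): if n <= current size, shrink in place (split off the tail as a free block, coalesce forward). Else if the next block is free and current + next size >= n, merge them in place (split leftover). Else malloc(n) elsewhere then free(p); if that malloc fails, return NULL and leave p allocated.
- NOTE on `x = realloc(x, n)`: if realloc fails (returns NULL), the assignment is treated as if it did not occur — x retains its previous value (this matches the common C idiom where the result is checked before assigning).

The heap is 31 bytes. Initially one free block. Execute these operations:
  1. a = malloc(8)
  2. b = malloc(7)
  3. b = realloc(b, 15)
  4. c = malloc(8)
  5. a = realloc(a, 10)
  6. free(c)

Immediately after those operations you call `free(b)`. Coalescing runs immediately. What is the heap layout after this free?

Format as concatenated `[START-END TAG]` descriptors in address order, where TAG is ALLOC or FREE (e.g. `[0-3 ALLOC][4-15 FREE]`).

Op 1: a = malloc(8) -> a = 0; heap: [0-7 ALLOC][8-30 FREE]
Op 2: b = malloc(7) -> b = 8; heap: [0-7 ALLOC][8-14 ALLOC][15-30 FREE]
Op 3: b = realloc(b, 15) -> b = 8; heap: [0-7 ALLOC][8-22 ALLOC][23-30 FREE]
Op 4: c = malloc(8) -> c = 23; heap: [0-7 ALLOC][8-22 ALLOC][23-30 ALLOC]
Op 5: a = realloc(a, 10) -> NULL (a unchanged); heap: [0-7 ALLOC][8-22 ALLOC][23-30 ALLOC]
Op 6: free(c) -> (freed c); heap: [0-7 ALLOC][8-22 ALLOC][23-30 FREE]
free(b): b = 8 -> block [8-22 ALLOC]; mark free, coalesce with adjacent free neighbors -> [0-7 ALLOC][8-30 FREE]

Answer: [0-7 ALLOC][8-30 FREE]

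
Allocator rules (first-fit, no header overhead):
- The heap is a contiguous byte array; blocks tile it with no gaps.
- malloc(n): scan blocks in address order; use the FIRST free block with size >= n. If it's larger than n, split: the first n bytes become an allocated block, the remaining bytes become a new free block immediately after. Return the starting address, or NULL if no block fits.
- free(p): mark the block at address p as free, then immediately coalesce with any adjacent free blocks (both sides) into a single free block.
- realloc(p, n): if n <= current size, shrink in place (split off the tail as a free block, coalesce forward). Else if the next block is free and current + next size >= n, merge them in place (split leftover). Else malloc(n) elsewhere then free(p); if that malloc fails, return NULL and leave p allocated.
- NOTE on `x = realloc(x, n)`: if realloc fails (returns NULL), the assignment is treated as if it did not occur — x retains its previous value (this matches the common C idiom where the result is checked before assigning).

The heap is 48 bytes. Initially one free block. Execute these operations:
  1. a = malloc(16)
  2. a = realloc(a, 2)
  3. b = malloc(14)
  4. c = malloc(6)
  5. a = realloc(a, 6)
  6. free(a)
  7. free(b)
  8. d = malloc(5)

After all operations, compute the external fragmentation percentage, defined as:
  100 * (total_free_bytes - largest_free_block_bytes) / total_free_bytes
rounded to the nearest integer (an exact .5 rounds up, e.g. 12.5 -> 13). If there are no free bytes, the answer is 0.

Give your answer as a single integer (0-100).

Op 1: a = malloc(16) -> a = 0; heap: [0-15 ALLOC][16-47 FREE]
Op 2: a = realloc(a, 2) -> a = 0; heap: [0-1 ALLOC][2-47 FREE]
Op 3: b = malloc(14) -> b = 2; heap: [0-1 ALLOC][2-15 ALLOC][16-47 FREE]
Op 4: c = malloc(6) -> c = 16; heap: [0-1 ALLOC][2-15 ALLOC][16-21 ALLOC][22-47 FREE]
Op 5: a = realloc(a, 6) -> a = 22; heap: [0-1 FREE][2-15 ALLOC][16-21 ALLOC][22-27 ALLOC][28-47 FREE]
Op 6: free(a) -> (freed a); heap: [0-1 FREE][2-15 ALLOC][16-21 ALLOC][22-47 FREE]
Op 7: free(b) -> (freed b); heap: [0-15 FREE][16-21 ALLOC][22-47 FREE]
Op 8: d = malloc(5) -> d = 0; heap: [0-4 ALLOC][5-15 FREE][16-21 ALLOC][22-47 FREE]
Free blocks: [11 26] total_free=37 largest=26 -> 100*(37-26)/37 = 1100/37 ≈ 29.730 -> rounds to 30

Answer: 30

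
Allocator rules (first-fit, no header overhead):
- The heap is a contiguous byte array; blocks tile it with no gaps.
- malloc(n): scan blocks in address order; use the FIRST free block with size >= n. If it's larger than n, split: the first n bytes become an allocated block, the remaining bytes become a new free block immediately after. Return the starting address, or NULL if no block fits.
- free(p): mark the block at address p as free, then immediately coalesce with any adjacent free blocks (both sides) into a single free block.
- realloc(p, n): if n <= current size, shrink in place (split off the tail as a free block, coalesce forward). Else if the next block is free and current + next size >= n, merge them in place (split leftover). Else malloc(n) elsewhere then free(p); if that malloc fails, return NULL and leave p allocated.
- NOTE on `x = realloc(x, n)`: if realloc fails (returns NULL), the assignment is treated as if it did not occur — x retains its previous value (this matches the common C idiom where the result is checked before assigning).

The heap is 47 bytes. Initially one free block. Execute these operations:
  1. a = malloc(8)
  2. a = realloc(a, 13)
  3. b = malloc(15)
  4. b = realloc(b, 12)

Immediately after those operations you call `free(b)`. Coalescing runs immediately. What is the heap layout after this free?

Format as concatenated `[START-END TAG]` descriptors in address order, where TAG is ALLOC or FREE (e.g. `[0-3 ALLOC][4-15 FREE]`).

Op 1: a = malloc(8) -> a = 0; heap: [0-7 ALLOC][8-46 FREE]
Op 2: a = realloc(a, 13) -> a = 0; heap: [0-12 ALLOC][13-46 FREE]
Op 3: b = malloc(15) -> b = 13; heap: [0-12 ALLOC][13-27 ALLOC][28-46 FREE]
Op 4: b = realloc(b, 12) -> b = 13; heap: [0-12 ALLOC][13-24 ALLOC][25-46 FREE]
free(b): b = 13 -> block [13-24 ALLOC]; mark free, coalesce with adjacent free neighbors -> [0-12 ALLOC][13-46 FREE]

Answer: [0-12 ALLOC][13-46 FREE]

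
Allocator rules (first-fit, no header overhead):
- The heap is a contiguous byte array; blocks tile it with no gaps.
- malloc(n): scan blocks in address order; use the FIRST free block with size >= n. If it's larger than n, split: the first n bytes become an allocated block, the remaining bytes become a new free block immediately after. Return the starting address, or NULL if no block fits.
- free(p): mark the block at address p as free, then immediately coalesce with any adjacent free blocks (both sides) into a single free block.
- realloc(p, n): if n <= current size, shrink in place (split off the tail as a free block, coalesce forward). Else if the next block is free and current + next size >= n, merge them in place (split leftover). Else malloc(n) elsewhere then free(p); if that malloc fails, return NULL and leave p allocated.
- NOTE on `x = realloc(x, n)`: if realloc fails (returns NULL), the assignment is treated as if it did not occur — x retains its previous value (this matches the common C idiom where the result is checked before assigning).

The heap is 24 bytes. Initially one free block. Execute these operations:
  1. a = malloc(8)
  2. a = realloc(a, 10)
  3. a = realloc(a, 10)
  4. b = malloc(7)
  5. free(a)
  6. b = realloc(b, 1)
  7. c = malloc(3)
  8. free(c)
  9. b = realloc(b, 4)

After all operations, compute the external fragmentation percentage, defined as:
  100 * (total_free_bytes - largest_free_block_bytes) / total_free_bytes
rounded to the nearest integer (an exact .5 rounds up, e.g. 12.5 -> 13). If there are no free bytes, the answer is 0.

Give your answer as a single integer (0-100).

Answer: 50

Derivation:
Op 1: a = malloc(8) -> a = 0; heap: [0-7 ALLOC][8-23 FREE]
Op 2: a = realloc(a, 10) -> a = 0; heap: [0-9 ALLOC][10-23 FREE]
Op 3: a = realloc(a, 10) -> a = 0; heap: [0-9 ALLOC][10-23 FREE]
Op 4: b = malloc(7) -> b = 10; heap: [0-9 ALLOC][10-16 ALLOC][17-23 FREE]
Op 5: free(a) -> (freed a); heap: [0-9 FREE][10-16 ALLOC][17-23 FREE]
Op 6: b = realloc(b, 1) -> b = 10; heap: [0-9 FREE][10-10 ALLOC][11-23 FREE]
Op 7: c = malloc(3) -> c = 0; heap: [0-2 ALLOC][3-9 FREE][10-10 ALLOC][11-23 FREE]
Op 8: free(c) -> (freed c); heap: [0-9 FREE][10-10 ALLOC][11-23 FREE]
Op 9: b = realloc(b, 4) -> b = 10; heap: [0-9 FREE][10-13 ALLOC][14-23 FREE]
Free blocks: [10 10] total_free=20 largest=10 -> 100*(20-10)/20 = 1000/20 = 50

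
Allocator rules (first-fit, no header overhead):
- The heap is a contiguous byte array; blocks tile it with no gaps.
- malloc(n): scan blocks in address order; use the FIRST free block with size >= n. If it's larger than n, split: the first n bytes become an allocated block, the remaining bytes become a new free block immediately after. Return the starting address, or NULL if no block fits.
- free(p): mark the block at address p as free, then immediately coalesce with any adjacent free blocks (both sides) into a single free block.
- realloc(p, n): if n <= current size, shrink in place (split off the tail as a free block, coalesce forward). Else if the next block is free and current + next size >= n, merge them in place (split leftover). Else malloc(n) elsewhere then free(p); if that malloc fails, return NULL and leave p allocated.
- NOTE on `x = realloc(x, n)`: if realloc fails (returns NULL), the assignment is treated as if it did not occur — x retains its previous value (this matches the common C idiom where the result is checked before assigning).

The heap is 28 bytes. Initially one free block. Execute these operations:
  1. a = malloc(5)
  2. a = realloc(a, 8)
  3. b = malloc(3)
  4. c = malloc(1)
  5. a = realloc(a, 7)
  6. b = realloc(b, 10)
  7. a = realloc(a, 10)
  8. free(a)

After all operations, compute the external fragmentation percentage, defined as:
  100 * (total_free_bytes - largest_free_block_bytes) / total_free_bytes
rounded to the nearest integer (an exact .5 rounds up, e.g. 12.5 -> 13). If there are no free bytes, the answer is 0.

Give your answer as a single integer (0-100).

Answer: 35

Derivation:
Op 1: a = malloc(5) -> a = 0; heap: [0-4 ALLOC][5-27 FREE]
Op 2: a = realloc(a, 8) -> a = 0; heap: [0-7 ALLOC][8-27 FREE]
Op 3: b = malloc(3) -> b = 8; heap: [0-7 ALLOC][8-10 ALLOC][11-27 FREE]
Op 4: c = malloc(1) -> c = 11; heap: [0-7 ALLOC][8-10 ALLOC][11-11 ALLOC][12-27 FREE]
Op 5: a = realloc(a, 7) -> a = 0; heap: [0-6 ALLOC][7-7 FREE][8-10 ALLOC][11-11 ALLOC][12-27 FREE]
Op 6: b = realloc(b, 10) -> b = 12; heap: [0-6 ALLOC][7-10 FREE][11-11 ALLOC][12-21 ALLOC][22-27 FREE]
Op 7: a = realloc(a, 10) -> a = 0; heap: [0-9 ALLOC][10-10 FREE][11-11 ALLOC][12-21 ALLOC][22-27 FREE]
Op 8: free(a) -> (freed a); heap: [0-10 FREE][11-11 ALLOC][12-21 ALLOC][22-27 FREE]
Free blocks: [11 6] total_free=17 largest=11 -> 100*(17-11)/17 = 600/17 ≈ 35.294 -> rounds to 35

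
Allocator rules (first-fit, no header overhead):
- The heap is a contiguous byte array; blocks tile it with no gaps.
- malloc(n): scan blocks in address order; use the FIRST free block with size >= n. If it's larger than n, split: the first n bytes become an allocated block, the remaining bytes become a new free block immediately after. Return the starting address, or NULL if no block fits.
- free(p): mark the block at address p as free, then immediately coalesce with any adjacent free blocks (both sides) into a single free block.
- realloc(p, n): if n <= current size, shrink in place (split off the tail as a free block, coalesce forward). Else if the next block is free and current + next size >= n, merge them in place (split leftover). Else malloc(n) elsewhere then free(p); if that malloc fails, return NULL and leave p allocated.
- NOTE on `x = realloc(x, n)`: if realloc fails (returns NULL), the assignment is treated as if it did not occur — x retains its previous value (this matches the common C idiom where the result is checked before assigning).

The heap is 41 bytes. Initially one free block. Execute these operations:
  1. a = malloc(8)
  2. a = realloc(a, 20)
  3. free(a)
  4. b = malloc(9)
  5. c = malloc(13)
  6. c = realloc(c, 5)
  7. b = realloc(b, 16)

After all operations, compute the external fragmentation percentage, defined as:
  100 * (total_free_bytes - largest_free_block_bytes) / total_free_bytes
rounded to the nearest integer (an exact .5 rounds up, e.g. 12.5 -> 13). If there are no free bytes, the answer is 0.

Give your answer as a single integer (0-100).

Answer: 45

Derivation:
Op 1: a = malloc(8) -> a = 0; heap: [0-7 ALLOC][8-40 FREE]
Op 2: a = realloc(a, 20) -> a = 0; heap: [0-19 ALLOC][20-40 FREE]
Op 3: free(a) -> (freed a); heap: [0-40 FREE]
Op 4: b = malloc(9) -> b = 0; heap: [0-8 ALLOC][9-40 FREE]
Op 5: c = malloc(13) -> c = 9; heap: [0-8 ALLOC][9-21 ALLOC][22-40 FREE]
Op 6: c = realloc(c, 5) -> c = 9; heap: [0-8 ALLOC][9-13 ALLOC][14-40 FREE]
Op 7: b = realloc(b, 16) -> b = 14; heap: [0-8 FREE][9-13 ALLOC][14-29 ALLOC][30-40 FREE]
Free blocks: [9 11] total_free=20 largest=11 -> 100*(20-11)/20 = 900/20 = 45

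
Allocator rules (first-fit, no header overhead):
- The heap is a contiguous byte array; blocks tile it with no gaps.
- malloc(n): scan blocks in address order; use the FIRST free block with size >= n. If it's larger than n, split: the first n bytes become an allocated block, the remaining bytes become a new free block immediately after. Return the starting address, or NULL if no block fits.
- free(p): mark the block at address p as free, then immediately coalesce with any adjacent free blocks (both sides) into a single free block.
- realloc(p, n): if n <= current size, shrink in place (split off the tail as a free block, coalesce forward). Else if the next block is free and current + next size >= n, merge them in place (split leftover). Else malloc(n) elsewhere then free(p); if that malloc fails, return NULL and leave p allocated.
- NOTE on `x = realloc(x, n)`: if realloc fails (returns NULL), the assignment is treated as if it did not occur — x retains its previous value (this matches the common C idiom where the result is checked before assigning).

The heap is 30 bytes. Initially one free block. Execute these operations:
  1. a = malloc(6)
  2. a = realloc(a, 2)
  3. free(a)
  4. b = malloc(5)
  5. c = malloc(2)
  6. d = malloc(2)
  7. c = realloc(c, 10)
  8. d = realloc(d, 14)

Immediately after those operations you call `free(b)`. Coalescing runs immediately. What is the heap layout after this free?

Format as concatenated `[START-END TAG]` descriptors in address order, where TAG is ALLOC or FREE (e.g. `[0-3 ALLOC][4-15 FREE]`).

Op 1: a = malloc(6) -> a = 0; heap: [0-5 ALLOC][6-29 FREE]
Op 2: a = realloc(a, 2) -> a = 0; heap: [0-1 ALLOC][2-29 FREE]
Op 3: free(a) -> (freed a); heap: [0-29 FREE]
Op 4: b = malloc(5) -> b = 0; heap: [0-4 ALLOC][5-29 FREE]
Op 5: c = malloc(2) -> c = 5; heap: [0-4 ALLOC][5-6 ALLOC][7-29 FREE]
Op 6: d = malloc(2) -> d = 7; heap: [0-4 ALLOC][5-6 ALLOC][7-8 ALLOC][9-29 FREE]
Op 7: c = realloc(c, 10) -> c = 9; heap: [0-4 ALLOC][5-6 FREE][7-8 ALLOC][9-18 ALLOC][19-29 FREE]
Op 8: d = realloc(d, 14) -> NULL (d unchanged); heap: [0-4 ALLOC][5-6 FREE][7-8 ALLOC][9-18 ALLOC][19-29 FREE]
free(b): b = 0 -> block [0-4 ALLOC]; mark free, coalesce with adjacent free neighbors -> [0-6 FREE][7-8 ALLOC][9-18 ALLOC][19-29 FREE]

Answer: [0-6 FREE][7-8 ALLOC][9-18 ALLOC][19-29 FREE]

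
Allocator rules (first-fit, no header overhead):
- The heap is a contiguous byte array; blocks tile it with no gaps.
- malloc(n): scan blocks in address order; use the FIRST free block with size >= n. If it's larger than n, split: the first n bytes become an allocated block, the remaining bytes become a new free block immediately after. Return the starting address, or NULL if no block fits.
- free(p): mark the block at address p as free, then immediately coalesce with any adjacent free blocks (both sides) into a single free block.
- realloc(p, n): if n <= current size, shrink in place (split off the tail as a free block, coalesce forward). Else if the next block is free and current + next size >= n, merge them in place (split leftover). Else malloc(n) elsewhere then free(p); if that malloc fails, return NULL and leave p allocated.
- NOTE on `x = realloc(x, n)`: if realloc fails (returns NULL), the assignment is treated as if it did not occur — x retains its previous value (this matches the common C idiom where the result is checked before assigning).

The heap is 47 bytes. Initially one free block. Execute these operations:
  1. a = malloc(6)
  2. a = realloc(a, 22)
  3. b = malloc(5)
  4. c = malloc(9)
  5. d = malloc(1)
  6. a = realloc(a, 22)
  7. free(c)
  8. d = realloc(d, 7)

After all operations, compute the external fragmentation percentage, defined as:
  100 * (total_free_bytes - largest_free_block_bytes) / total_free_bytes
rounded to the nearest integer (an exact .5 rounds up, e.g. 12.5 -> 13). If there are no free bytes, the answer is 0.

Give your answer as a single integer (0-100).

Answer: 31

Derivation:
Op 1: a = malloc(6) -> a = 0; heap: [0-5 ALLOC][6-46 FREE]
Op 2: a = realloc(a, 22) -> a = 0; heap: [0-21 ALLOC][22-46 FREE]
Op 3: b = malloc(5) -> b = 22; heap: [0-21 ALLOC][22-26 ALLOC][27-46 FREE]
Op 4: c = malloc(9) -> c = 27; heap: [0-21 ALLOC][22-26 ALLOC][27-35 ALLOC][36-46 FREE]
Op 5: d = malloc(1) -> d = 36; heap: [0-21 ALLOC][22-26 ALLOC][27-35 ALLOC][36-36 ALLOC][37-46 FREE]
Op 6: a = realloc(a, 22) -> a = 0; heap: [0-21 ALLOC][22-26 ALLOC][27-35 ALLOC][36-36 ALLOC][37-46 FREE]
Op 7: free(c) -> (freed c); heap: [0-21 ALLOC][22-26 ALLOC][27-35 FREE][36-36 ALLOC][37-46 FREE]
Op 8: d = realloc(d, 7) -> d = 36; heap: [0-21 ALLOC][22-26 ALLOC][27-35 FREE][36-42 ALLOC][43-46 FREE]
Free blocks: [9 4] total_free=13 largest=9 -> 100*(13-9)/13 = 400/13 ≈ 30.769 -> rounds to 31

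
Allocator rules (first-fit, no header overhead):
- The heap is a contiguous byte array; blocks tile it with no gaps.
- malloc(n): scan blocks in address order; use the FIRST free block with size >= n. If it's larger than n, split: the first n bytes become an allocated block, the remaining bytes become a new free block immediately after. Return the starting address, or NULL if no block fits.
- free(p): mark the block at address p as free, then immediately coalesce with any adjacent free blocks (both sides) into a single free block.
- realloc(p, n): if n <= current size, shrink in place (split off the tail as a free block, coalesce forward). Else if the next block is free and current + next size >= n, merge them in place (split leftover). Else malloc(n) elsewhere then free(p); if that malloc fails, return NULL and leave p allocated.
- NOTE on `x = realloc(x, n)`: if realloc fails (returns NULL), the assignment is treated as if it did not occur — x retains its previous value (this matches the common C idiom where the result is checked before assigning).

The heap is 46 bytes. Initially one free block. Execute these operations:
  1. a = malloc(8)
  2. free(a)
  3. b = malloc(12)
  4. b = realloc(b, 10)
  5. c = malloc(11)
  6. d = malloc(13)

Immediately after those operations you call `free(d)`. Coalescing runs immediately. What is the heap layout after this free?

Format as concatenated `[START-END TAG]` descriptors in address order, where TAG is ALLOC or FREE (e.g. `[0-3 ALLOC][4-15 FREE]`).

Answer: [0-9 ALLOC][10-20 ALLOC][21-45 FREE]

Derivation:
Op 1: a = malloc(8) -> a = 0; heap: [0-7 ALLOC][8-45 FREE]
Op 2: free(a) -> (freed a); heap: [0-45 FREE]
Op 3: b = malloc(12) -> b = 0; heap: [0-11 ALLOC][12-45 FREE]
Op 4: b = realloc(b, 10) -> b = 0; heap: [0-9 ALLOC][10-45 FREE]
Op 5: c = malloc(11) -> c = 10; heap: [0-9 ALLOC][10-20 ALLOC][21-45 FREE]
Op 6: d = malloc(13) -> d = 21; heap: [0-9 ALLOC][10-20 ALLOC][21-33 ALLOC][34-45 FREE]
free(d): d = 21 -> block [21-33 ALLOC]; mark free, coalesce with adjacent free neighbors -> [0-9 ALLOC][10-20 ALLOC][21-45 FREE]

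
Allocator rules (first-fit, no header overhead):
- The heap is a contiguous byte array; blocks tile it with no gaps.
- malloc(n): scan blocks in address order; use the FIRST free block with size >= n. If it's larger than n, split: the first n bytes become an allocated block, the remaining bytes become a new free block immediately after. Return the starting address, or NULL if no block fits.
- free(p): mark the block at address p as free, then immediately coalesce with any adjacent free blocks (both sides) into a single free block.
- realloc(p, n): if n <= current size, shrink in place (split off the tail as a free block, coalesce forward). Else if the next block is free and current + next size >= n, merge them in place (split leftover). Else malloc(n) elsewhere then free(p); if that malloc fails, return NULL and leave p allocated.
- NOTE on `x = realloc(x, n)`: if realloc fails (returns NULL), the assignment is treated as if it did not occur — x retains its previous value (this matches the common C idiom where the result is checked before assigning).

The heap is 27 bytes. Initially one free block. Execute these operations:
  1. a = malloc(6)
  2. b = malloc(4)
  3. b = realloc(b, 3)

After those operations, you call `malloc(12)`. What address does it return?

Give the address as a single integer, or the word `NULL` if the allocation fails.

Answer: 9

Derivation:
Op 1: a = malloc(6) -> a = 0; heap: [0-5 ALLOC][6-26 FREE]
Op 2: b = malloc(4) -> b = 6; heap: [0-5 ALLOC][6-9 ALLOC][10-26 FREE]
Op 3: b = realloc(b, 3) -> b = 6; heap: [0-5 ALLOC][6-8 ALLOC][9-26 FREE]
malloc(12): first-fit scan over [0-5 ALLOC][6-8 ALLOC][9-26 FREE] -> 9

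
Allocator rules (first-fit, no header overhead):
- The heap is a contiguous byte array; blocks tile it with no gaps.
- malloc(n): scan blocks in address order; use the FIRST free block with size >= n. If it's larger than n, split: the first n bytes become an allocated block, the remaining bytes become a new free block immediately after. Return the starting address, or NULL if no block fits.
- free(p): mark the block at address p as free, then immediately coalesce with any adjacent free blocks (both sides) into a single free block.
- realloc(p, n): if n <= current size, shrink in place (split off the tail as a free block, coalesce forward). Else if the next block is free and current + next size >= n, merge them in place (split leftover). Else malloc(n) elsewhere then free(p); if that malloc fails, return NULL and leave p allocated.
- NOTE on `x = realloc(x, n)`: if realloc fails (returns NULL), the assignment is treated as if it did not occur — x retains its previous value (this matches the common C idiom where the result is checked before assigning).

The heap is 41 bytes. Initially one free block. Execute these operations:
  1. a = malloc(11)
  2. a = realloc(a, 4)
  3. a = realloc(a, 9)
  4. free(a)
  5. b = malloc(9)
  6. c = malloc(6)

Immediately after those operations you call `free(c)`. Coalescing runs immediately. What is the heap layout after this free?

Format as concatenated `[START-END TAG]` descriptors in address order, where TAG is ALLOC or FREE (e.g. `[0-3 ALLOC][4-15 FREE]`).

Answer: [0-8 ALLOC][9-40 FREE]

Derivation:
Op 1: a = malloc(11) -> a = 0; heap: [0-10 ALLOC][11-40 FREE]
Op 2: a = realloc(a, 4) -> a = 0; heap: [0-3 ALLOC][4-40 FREE]
Op 3: a = realloc(a, 9) -> a = 0; heap: [0-8 ALLOC][9-40 FREE]
Op 4: free(a) -> (freed a); heap: [0-40 FREE]
Op 5: b = malloc(9) -> b = 0; heap: [0-8 ALLOC][9-40 FREE]
Op 6: c = malloc(6) -> c = 9; heap: [0-8 ALLOC][9-14 ALLOC][15-40 FREE]
free(c): c = 9 -> block [9-14 ALLOC]; mark free, coalesce with adjacent free neighbors -> [0-8 ALLOC][9-40 FREE]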